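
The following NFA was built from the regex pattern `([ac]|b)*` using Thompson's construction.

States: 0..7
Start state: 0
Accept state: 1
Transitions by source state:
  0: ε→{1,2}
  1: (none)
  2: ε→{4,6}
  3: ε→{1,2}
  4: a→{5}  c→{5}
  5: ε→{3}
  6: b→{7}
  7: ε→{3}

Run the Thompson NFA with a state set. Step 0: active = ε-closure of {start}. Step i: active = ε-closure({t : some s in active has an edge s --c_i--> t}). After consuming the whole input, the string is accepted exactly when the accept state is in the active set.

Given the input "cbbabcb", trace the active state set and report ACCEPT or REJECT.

initial (ε-close {0}): {0,1,2,4,6}
'c' @ 1: {1,2,3,4,5,6}  [accepting]
'b' @ 2: {1,2,3,4,6,7}  [accepting]
'b' @ 3: {1,2,3,4,6,7}  [accepting]
'a' @ 4: {1,2,3,4,5,6}  [accepting]
'b' @ 5: {1,2,3,4,6,7}  [accepting]
'c' @ 6: {1,2,3,4,5,6}  [accepting]
'b' @ 7: {1,2,3,4,6,7}  [accepting]
final: {1,2,3,4,6,7}; accept 1 in set

Answer: ACCEPT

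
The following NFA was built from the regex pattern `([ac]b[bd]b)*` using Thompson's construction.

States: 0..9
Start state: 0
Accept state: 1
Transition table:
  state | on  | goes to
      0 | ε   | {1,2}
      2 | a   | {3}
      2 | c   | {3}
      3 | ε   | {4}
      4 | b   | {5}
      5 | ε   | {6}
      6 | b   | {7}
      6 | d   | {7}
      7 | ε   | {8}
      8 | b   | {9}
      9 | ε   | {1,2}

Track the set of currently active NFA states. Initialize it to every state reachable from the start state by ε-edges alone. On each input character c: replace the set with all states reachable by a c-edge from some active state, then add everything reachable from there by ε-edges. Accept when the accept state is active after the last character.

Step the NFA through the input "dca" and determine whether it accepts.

Answer: REJECT

Derivation:
S₀ = ε-closure({0}) = {0,1,2}
'd' @ 1: {}  — no active states
rest 'ca' ignored (set empty)
final: {}; accept 1 not in set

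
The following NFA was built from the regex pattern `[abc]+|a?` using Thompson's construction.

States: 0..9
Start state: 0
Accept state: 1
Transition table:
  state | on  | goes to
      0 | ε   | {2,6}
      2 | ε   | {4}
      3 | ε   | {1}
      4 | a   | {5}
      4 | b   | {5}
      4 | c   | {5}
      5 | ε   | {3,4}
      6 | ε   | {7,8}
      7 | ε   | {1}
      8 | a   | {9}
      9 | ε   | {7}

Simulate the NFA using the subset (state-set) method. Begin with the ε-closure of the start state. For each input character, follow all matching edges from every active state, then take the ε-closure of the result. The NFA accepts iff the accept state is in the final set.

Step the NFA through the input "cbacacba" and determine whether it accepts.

Answer: ACCEPT

Trace:
initial (ε-close {0}): {0,1,2,4,6,7,8}
'c' @ 1: {1,3,4,5}  (accept∈set)
'b' @ 2: {1,3,4,5}  (accept∈set)
'a' @ 3: {1,3,4,5}  (accept∈set)
'c' @ 4: {1,3,4,5}  (accept∈set)
'a' @ 5: {1,3,4,5}  (accept∈set)
'c' @ 6: {1,3,4,5}  (accept∈set)
'b' @ 7: {1,3,4,5}  (accept∈set)
'a' @ 8: {1,3,4,5}  (accept∈set)
end set {1,3,4,5} — state 1 in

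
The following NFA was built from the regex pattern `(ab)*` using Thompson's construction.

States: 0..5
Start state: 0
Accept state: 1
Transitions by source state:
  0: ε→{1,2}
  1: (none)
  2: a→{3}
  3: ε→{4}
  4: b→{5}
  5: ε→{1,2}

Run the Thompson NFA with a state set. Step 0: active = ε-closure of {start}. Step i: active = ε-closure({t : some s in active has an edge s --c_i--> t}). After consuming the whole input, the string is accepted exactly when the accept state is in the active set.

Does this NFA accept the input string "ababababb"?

start: ε-closure({0}) = {0,1,2}
'a' @ 1: {3,4}
'b' @ 2: {1,2,5}  (accept∈set)
'a' @ 3: {3,4}
'b' @ 4: {1,2,5}  (accept∈set)
'a' @ 5: {3,4}
'b' @ 6: {1,2,5}  (accept∈set)
'a' @ 7: {3,4}
'b' @ 8: {1,2,5}  (accept∈set)
'b' @ 9: {}  — no active states
after full input: {}  (accept=1 not in)

Answer: REJECT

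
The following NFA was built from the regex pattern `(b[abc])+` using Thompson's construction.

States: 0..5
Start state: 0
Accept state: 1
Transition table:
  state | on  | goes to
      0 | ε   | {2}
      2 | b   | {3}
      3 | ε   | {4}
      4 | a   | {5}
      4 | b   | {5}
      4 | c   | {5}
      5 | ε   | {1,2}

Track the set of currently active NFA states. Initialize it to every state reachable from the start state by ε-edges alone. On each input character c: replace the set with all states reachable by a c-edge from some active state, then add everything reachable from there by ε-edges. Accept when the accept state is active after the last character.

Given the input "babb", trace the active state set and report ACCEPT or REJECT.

Answer: ACCEPT

Trace:
S₀ = ε-closure({0}) = {0,2}
'b' @ 1: {3,4}
'a' @ 2: {1,2,5}  (accept∈set)
'b' @ 3: {3,4}
'b' @ 4: {1,2,5}  (accept∈set)
end set {1,2,5} — state 1 in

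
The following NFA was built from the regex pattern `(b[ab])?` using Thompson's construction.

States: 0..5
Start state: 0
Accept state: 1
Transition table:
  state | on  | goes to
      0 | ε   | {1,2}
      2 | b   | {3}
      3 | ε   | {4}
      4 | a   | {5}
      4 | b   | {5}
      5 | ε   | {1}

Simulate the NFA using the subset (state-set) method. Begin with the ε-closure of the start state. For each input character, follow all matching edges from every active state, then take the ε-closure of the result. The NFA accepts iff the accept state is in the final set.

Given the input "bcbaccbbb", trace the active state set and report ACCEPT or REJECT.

S₀ = ε-closure({0}) = {0,1,2}
'b' @ 1: {3,4}
'c' @ 2: {}  — dead — no transitions
rest 'baccbbb' ignored (set empty)
final: {}; accept 1 not in set

Answer: REJECT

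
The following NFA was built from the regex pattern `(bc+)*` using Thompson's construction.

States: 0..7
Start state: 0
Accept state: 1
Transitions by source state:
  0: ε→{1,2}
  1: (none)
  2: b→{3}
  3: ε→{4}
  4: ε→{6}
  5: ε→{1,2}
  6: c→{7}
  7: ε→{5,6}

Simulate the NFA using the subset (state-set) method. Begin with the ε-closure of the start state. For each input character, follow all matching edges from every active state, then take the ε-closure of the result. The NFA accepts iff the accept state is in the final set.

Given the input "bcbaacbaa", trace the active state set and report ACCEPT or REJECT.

Answer: REJECT

Steps:
S₀ = ε-closure({0}) = {0,1,2}
'b' @ 1: {3,4,6}
'c' @ 2: {1,2,5,6,7}  (accept∈set)
'b' @ 3: {3,4,6}
'a' @ 4: {}  — no active states
rest 'acbaa' ignored (set empty)
end set {} — state 1 not in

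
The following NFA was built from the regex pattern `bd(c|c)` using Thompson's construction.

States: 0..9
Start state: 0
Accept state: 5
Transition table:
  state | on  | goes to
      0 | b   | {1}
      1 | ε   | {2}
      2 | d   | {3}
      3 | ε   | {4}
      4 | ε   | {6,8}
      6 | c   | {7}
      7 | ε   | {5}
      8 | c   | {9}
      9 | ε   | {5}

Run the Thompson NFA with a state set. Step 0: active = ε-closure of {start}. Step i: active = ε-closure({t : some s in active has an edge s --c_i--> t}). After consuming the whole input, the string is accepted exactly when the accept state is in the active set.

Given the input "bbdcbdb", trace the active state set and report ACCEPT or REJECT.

initial (ε-close {0}): {0}
'b' @ 1: {1,2}
'b' @ 2: {}  — dead — no transitions
rest 'dcbdb' ignored (set empty)
final: {}; accept 5 not in set

Answer: REJECT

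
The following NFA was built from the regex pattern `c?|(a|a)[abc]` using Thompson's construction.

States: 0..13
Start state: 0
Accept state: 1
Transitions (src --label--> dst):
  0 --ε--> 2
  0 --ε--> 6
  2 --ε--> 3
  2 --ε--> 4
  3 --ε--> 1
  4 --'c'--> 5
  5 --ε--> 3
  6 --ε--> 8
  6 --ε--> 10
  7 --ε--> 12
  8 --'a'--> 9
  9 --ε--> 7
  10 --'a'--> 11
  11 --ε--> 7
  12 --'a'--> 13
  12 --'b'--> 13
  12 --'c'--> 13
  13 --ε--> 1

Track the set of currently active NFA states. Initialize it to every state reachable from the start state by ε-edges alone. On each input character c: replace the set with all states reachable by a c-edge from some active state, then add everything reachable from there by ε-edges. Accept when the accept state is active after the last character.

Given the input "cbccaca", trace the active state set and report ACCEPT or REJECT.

S₀ = ε-closure({0}) = {0,1,2,3,4,6,8,10}
'c' @ 1: {1,3,5}  [accepting]
'b' @ 2: {}  — no active states
rest 'ccaca' ignored (set empty)
final: {}; accept 1 not in set

Answer: REJECT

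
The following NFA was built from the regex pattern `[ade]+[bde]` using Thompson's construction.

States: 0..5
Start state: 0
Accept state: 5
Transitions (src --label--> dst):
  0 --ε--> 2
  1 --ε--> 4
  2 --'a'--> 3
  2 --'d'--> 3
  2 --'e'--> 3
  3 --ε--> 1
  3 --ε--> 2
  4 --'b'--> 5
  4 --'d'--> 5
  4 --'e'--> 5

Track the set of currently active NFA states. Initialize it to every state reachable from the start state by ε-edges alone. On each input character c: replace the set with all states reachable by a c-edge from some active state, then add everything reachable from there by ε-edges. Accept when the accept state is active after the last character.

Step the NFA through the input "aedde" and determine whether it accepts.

Answer: ACCEPT

Derivation:
initial (ε-close {0}): {0,2}
'a' @ 1: {1,2,3,4}
'e' @ 2: {1,2,3,4,5}  [accepting]
'd' @ 3: {1,2,3,4,5}  [accepting]
'd' @ 4: {1,2,3,4,5}  [accepting]
'e' @ 5: {1,2,3,4,5}  [accepting]
end set {1,2,3,4,5} — state 5 in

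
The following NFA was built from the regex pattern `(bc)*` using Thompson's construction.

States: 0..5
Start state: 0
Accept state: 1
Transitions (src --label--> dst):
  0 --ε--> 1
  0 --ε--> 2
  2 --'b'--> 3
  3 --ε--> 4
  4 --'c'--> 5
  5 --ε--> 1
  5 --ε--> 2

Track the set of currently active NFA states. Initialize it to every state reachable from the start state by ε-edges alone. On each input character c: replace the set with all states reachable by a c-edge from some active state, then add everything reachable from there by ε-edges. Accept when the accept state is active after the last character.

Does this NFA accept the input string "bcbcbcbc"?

Answer: ACCEPT

Derivation:
S₀ = ε-closure({0}) = {0,1,2}
'b' @ 1: {3,4}
'c' @ 2: {1,2,5}  ✓accept
'b' @ 3: {3,4}
'c' @ 4: {1,2,5}  ✓accept
'b' @ 5: {3,4}
'c' @ 6: {1,2,5}  ✓accept
'b' @ 7: {3,4}
'c' @ 8: {1,2,5}  ✓accept
end set {1,2,5} — state 1 in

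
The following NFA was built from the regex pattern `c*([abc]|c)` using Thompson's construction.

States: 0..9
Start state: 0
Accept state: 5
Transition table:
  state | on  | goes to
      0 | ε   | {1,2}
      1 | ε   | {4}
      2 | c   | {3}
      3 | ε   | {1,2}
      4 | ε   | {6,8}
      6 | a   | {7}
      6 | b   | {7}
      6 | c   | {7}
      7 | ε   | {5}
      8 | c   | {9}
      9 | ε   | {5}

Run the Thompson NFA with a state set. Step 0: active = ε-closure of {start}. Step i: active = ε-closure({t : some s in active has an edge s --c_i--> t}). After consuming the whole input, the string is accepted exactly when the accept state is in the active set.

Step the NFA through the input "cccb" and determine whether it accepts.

start: ε-closure({0}) = {0,1,2,4,6,8}
'c' @ 1: {1,2,3,4,5,6,7,8,9}  ✓accept
'c' @ 2: {1,2,3,4,5,6,7,8,9}  ✓accept
'c' @ 3: {1,2,3,4,5,6,7,8,9}  ✓accept
'b' @ 4: {5,7}  ✓accept
final: {5,7}; accept 5 in set

Answer: ACCEPT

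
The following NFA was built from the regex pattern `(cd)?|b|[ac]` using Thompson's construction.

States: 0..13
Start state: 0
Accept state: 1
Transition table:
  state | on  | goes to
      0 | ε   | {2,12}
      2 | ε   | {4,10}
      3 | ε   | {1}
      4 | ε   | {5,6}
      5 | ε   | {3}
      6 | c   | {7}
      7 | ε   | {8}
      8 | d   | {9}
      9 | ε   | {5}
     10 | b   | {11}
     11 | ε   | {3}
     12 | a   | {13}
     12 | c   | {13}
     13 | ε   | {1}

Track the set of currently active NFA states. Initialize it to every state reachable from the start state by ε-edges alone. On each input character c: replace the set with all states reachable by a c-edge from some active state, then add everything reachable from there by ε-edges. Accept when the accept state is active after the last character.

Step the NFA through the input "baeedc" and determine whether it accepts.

Answer: REJECT

Derivation:
initial (ε-close {0}): {0,1,2,3,4,5,6,10,12}
'b' @ 1: {1,3,11}  ✓accept
'a' @ 2: {}  — state set empty
rest 'eedc' ignored (set empty)
after full input: {}  (accept=1 not in)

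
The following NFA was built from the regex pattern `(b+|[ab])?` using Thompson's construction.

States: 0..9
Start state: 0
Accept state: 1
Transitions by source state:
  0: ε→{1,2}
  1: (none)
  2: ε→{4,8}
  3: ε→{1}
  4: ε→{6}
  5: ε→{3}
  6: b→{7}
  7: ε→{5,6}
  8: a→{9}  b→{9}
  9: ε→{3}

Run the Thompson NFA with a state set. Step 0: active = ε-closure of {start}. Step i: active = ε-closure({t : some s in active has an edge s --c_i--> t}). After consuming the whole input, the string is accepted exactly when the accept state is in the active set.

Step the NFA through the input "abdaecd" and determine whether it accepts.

start: ε-closure({0}) = {0,1,2,4,6,8}
'a' @ 1: {1,3,9}  ✓accept
'b' @ 2: {}  — no active states
rest 'daecd' ignored (set empty)
end set {} — state 1 not in

Answer: REJECT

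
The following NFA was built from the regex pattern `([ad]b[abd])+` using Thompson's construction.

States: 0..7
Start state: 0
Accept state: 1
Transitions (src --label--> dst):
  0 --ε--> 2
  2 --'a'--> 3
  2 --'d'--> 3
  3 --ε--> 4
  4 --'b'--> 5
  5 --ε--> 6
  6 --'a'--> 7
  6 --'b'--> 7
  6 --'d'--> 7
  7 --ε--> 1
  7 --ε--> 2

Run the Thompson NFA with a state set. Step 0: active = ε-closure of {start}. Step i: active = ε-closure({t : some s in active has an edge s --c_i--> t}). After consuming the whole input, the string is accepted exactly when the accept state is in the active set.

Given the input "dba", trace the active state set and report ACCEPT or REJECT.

Answer: ACCEPT

Derivation:
S₀ = ε-closure({0}) = {0,2}
'd' @ 1: {3,4}
'b' @ 2: {5,6}
'a' @ 3: {1,2,7}  [accepting]
end set {1,2,7} — state 1 in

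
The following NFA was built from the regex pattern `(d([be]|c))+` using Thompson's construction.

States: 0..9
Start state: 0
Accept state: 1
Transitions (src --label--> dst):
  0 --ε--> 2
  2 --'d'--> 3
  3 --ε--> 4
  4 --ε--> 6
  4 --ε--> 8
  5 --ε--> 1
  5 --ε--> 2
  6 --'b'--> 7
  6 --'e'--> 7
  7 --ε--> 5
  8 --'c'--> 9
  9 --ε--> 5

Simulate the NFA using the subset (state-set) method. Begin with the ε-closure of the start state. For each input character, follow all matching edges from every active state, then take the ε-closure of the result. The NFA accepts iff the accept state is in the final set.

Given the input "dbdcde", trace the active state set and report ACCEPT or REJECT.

Answer: ACCEPT

Trace:
start: ε-closure({0}) = {0,2}
'd' @ 1: {3,4,6,8}
'b' @ 2: {1,2,5,7}  (accept∈set)
'd' @ 3: {3,4,6,8}
'c' @ 4: {1,2,5,9}  (accept∈set)
'd' @ 5: {3,4,6,8}
'e' @ 6: {1,2,5,7}  (accept∈set)
end set {1,2,5,7} — state 1 in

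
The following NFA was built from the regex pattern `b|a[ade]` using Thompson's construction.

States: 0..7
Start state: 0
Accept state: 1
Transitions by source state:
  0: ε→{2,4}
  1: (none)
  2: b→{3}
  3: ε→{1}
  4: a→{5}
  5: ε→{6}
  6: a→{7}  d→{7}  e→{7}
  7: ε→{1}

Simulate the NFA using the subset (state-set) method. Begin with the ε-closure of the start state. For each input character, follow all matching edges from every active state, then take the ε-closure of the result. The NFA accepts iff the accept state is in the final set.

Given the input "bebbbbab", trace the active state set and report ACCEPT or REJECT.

initial (ε-close {0}): {0,2,4}
'b' @ 1: {1,3}  (accept∈set)
'e' @ 2: {}  — state set empty
rest 'bbbbab' ignored (set empty)
final: {}; accept 1 not in set

Answer: REJECT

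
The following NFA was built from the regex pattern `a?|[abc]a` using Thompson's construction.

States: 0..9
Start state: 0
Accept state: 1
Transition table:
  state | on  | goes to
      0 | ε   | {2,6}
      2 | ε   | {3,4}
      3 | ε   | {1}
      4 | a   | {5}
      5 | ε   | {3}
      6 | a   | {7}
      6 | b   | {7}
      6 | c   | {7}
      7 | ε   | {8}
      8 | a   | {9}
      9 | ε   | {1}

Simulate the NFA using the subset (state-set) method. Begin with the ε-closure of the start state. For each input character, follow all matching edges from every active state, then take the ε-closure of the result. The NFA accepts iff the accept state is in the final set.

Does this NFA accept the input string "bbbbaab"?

Answer: REJECT

Trace:
S₀ = ε-closure({0}) = {0,1,2,3,4,6}
'b' @ 1: {7,8}
'b' @ 2: {}  — no active states
rest 'bbaab' ignored (set empty)
after full input: {}  (accept=1 not in)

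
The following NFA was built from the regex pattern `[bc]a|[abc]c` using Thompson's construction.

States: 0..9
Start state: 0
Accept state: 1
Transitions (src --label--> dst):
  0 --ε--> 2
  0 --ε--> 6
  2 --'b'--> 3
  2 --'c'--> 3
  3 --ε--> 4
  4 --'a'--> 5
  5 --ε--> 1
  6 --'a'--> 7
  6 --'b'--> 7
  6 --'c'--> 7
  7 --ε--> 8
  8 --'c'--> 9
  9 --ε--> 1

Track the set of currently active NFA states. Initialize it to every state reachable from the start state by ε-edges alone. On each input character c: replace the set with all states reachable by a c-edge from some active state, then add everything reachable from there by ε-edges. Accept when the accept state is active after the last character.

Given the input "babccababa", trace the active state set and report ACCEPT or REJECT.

Answer: REJECT

Steps:
start: ε-closure({0}) = {0,2,6}
'b' @ 1: {3,4,7,8}
'a' @ 2: {1,5}  (accept∈set)
'b' @ 3: {}  — no active states
rest 'ccababa' ignored (set empty)
end set {} — state 1 not in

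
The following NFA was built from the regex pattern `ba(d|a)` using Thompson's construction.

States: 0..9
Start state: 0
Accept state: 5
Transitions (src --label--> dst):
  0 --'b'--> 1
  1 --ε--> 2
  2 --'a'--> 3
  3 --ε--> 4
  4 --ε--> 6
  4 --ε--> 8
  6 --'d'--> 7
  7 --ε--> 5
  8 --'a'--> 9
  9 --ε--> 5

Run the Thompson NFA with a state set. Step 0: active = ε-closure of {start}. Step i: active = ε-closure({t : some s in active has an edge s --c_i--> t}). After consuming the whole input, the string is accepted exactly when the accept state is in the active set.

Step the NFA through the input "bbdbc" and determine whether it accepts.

Answer: REJECT

Steps:
start: ε-closure({0}) = {0}
'b' @ 1: {1,2}
'b' @ 2: {}  — no active states
rest 'dbc' ignored (set empty)
final: {}; accept 5 not in set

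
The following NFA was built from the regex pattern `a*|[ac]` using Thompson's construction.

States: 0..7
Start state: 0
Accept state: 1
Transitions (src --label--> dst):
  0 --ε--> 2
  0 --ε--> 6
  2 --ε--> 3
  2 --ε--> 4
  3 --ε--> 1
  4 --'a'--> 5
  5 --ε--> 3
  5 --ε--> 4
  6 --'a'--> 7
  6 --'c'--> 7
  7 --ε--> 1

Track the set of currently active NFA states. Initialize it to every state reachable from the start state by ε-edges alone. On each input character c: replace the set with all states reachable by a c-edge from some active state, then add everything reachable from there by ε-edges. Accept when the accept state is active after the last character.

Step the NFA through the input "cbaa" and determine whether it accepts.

initial (ε-close {0}): {0,1,2,3,4,6}
'c' @ 1: {1,7}  [accepting]
'b' @ 2: {}  — dead — no transitions
rest 'aa' ignored (set empty)
after full input: {}  (accept=1 not in)

Answer: REJECT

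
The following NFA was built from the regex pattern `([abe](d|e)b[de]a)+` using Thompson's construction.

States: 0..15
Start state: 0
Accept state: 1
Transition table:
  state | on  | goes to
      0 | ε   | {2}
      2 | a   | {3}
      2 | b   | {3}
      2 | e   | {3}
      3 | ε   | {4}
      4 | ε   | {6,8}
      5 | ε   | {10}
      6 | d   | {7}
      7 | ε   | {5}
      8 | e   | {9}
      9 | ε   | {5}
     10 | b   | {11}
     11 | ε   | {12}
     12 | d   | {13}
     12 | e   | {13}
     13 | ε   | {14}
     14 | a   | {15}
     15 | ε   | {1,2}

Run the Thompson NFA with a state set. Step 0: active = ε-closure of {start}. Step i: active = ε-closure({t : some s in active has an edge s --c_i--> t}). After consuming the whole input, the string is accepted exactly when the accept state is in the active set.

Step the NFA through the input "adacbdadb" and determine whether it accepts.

Answer: REJECT

Steps:
S₀ = ε-closure({0}) = {0,2}
'a' @ 1: {3,4,6,8}
'd' @ 2: {5,7,10}
'a' @ 3: {}  — state set empty
rest 'cbdadb' ignored (set empty)
after full input: {}  (accept=1 not in)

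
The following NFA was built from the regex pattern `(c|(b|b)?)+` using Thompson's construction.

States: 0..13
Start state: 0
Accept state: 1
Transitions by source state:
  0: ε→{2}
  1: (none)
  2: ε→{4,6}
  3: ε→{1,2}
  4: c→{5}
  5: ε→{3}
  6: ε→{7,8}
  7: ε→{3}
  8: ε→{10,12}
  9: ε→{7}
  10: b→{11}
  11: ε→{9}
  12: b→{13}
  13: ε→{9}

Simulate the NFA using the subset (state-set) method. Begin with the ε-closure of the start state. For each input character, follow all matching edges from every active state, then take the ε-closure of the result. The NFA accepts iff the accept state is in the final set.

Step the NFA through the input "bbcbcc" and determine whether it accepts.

Answer: ACCEPT

Steps:
start: ε-closure({0}) = {0,1,2,3,4,6,7,8,10,12}
'b' @ 1: {1,2,3,4,6,7,8,9,10,11,12,13}  ✓accept
'b' @ 2: {1,2,3,4,6,7,8,9,10,11,12,13}  ✓accept
'c' @ 3: {1,2,3,4,5,6,7,8,10,12}  ✓accept
'b' @ 4: {1,2,3,4,6,7,8,9,10,11,12,13}  ✓accept
'c' @ 5: {1,2,3,4,5,6,7,8,10,12}  ✓accept
'c' @ 6: {1,2,3,4,5,6,7,8,10,12}  ✓accept
after full input: {1,2,3,4,5,6,7,8,10,12}  (accept=1 in)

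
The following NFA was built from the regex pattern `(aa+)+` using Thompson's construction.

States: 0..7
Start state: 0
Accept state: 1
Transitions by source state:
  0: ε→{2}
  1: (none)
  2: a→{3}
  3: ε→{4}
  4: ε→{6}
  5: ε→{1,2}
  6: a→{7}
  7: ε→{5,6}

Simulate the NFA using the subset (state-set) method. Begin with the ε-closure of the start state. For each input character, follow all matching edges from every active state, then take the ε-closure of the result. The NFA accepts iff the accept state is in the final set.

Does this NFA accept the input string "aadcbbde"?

Answer: REJECT

Steps:
S₀ = ε-closure({0}) = {0,2}
'a' @ 1: {3,4,6}
'a' @ 2: {1,2,5,6,7}  (accept∈set)
'd' @ 3: {}  — state set empty
rest 'cbbde' ignored (set empty)
final: {}; accept 1 not in set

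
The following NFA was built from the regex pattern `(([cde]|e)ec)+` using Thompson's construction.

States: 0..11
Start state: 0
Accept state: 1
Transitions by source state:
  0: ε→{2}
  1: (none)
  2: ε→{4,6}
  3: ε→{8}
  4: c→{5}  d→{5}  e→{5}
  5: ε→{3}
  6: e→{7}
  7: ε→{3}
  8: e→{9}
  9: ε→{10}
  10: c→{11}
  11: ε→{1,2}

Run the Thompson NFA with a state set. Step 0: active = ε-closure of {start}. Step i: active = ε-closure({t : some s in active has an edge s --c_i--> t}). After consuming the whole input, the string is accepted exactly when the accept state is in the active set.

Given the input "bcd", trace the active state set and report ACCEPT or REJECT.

Answer: REJECT

Steps:
initial (ε-close {0}): {0,2,4,6}
'b' @ 1: {}  — state set empty
rest 'cd' ignored (set empty)
final: {}; accept 1 not in set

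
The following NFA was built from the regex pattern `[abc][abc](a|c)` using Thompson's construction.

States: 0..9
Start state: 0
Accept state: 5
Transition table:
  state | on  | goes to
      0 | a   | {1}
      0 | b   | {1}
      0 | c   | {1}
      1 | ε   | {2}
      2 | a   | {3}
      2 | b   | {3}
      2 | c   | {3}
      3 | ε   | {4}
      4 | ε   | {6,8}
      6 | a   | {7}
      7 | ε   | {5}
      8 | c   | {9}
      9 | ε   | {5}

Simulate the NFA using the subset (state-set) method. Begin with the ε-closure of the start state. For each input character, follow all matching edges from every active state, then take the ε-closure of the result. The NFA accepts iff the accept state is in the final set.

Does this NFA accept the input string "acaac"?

Answer: REJECT

Trace:
S₀ = ε-closure({0}) = {0}
'a' @ 1: {1,2}
'c' @ 2: {3,4,6,8}
'a' @ 3: {5,7}  [accepting]
'a' @ 4: {}  — no active states
rest 'c' ignored (set empty)
end set {} — state 5 not in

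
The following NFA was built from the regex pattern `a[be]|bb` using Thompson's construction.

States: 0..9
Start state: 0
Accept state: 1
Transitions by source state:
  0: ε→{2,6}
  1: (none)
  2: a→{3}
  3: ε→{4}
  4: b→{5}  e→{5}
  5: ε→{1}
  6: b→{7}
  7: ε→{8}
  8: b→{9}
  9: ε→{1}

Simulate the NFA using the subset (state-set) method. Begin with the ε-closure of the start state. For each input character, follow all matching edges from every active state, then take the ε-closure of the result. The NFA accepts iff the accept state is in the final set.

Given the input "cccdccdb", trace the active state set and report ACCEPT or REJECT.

S₀ = ε-closure({0}) = {0,2,6}
'c' @ 1: {}  — no active states
rest 'ccdccdb' ignored (set empty)
end set {} — state 1 not in

Answer: REJECT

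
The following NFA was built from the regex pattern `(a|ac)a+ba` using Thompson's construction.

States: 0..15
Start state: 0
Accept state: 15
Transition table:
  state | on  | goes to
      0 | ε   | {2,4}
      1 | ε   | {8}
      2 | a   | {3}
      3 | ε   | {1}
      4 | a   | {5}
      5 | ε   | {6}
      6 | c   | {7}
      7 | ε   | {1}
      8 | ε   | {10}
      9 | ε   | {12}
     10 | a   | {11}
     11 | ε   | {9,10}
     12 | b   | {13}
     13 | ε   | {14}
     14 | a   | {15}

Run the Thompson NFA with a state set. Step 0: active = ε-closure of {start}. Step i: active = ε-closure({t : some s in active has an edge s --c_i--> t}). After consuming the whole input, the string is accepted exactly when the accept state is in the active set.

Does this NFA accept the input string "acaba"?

start: ε-closure({0}) = {0,2,4}
'a' @ 1: {1,3,5,6,8,10}
'c' @ 2: {1,7,8,10}
'a' @ 3: {9,10,11,12}
'b' @ 4: {13,14}
'a' @ 5: {15}  [accepting]
end set {15} — state 15 in

Answer: ACCEPT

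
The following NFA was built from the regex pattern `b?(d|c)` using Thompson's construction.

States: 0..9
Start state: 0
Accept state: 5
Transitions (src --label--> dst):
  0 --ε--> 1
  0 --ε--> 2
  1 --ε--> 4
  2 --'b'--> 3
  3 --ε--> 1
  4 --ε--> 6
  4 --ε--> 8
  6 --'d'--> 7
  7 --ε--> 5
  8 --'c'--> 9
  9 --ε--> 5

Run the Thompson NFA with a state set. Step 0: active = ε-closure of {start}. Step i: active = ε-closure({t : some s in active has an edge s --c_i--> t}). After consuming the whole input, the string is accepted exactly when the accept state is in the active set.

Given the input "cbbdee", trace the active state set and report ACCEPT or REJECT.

start: ε-closure({0}) = {0,1,2,4,6,8}
'c' @ 1: {5,9}  (accept∈set)
'b' @ 2: {}  — state set empty
rest 'bdee' ignored (set empty)
final: {}; accept 5 not in set

Answer: REJECT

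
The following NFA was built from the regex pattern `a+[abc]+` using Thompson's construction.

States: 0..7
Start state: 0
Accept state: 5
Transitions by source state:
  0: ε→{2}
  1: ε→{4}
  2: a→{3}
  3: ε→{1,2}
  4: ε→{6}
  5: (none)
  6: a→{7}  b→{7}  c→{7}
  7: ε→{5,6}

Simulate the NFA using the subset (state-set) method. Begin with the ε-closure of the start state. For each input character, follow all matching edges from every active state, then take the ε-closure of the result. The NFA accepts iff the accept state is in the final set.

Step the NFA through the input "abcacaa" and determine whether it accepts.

Answer: ACCEPT

Trace:
initial (ε-close {0}): {0,2}
'a' @ 1: {1,2,3,4,6}
'b' @ 2: {5,6,7}  (accept∈set)
'c' @ 3: {5,6,7}  (accept∈set)
'a' @ 4: {5,6,7}  (accept∈set)
'c' @ 5: {5,6,7}  (accept∈set)
'a' @ 6: {5,6,7}  (accept∈set)
'a' @ 7: {5,6,7}  (accept∈set)
after full input: {5,6,7}  (accept=5 in)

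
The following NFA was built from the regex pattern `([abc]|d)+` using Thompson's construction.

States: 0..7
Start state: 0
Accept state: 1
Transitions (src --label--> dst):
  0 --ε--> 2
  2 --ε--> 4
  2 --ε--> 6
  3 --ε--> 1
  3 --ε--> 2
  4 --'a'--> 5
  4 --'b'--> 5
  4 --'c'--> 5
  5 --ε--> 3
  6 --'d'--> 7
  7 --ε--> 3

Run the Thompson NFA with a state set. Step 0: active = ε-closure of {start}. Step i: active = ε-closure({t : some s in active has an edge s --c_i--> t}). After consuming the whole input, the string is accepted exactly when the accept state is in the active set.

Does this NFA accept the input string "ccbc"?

initial (ε-close {0}): {0,2,4,6}
'c' @ 1: {1,2,3,4,5,6}  [accepting]
'c' @ 2: {1,2,3,4,5,6}  [accepting]
'b' @ 3: {1,2,3,4,5,6}  [accepting]
'c' @ 4: {1,2,3,4,5,6}  [accepting]
after full input: {1,2,3,4,5,6}  (accept=1 in)

Answer: ACCEPT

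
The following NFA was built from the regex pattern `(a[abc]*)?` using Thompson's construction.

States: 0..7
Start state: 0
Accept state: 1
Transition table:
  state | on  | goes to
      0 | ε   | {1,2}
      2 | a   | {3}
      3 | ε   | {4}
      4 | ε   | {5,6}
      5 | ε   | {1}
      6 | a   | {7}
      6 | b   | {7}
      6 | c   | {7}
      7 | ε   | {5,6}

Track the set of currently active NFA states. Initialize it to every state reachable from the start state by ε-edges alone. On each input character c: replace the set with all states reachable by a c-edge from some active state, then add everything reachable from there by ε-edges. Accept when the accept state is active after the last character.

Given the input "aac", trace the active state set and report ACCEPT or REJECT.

Answer: ACCEPT

Derivation:
S₀ = ε-closure({0}) = {0,1,2}
'a' @ 1: {1,3,4,5,6}  [accepting]
'a' @ 2: {1,5,6,7}  [accepting]
'c' @ 3: {1,5,6,7}  [accepting]
end set {1,5,6,7} — state 1 in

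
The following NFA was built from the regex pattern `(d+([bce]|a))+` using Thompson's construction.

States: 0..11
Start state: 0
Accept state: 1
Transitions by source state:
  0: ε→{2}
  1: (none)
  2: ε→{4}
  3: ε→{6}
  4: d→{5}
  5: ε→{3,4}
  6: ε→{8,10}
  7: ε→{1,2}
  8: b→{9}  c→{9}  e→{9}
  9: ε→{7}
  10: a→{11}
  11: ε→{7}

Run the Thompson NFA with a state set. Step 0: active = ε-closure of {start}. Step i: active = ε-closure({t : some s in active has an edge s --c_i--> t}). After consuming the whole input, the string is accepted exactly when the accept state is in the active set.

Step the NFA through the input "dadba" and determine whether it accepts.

S₀ = ε-closure({0}) = {0,2,4}
'd' @ 1: {3,4,5,6,8,10}
'a' @ 2: {1,2,4,7,11}  ✓accept
'd' @ 3: {3,4,5,6,8,10}
'b' @ 4: {1,2,4,7,9}  ✓accept
'a' @ 5: {}  — dead — no transitions
end set {} — state 1 not in

Answer: REJECT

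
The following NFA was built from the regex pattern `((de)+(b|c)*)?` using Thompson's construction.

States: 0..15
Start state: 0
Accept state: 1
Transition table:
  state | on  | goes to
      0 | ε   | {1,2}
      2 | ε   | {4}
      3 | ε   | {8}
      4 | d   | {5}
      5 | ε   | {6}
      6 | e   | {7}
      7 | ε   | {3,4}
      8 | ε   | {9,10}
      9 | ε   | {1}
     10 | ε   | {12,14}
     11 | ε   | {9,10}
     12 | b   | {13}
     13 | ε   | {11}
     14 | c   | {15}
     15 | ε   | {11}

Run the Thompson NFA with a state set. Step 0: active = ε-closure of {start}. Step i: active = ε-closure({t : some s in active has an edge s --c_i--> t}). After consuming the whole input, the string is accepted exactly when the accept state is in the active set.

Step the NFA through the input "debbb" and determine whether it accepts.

start: ε-closure({0}) = {0,1,2,4}
'd' @ 1: {5,6}
'e' @ 2: {1,3,4,7,8,9,10,12,14}  ✓accept
'b' @ 3: {1,9,10,11,12,13,14}  ✓accept
'b' @ 4: {1,9,10,11,12,13,14}  ✓accept
'b' @ 5: {1,9,10,11,12,13,14}  ✓accept
after full input: {1,9,10,11,12,13,14}  (accept=1 in)

Answer: ACCEPT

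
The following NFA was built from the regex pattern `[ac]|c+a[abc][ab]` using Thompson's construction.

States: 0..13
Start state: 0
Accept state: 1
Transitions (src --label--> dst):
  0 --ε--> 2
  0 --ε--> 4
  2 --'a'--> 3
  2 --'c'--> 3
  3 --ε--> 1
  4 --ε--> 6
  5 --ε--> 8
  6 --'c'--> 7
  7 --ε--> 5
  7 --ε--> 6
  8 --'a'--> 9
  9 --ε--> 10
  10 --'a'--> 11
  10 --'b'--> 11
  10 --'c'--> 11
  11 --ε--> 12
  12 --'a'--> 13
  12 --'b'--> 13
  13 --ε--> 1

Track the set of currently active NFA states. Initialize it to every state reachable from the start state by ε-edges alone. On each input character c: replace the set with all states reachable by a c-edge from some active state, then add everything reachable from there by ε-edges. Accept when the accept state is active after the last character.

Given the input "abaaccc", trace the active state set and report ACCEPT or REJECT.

start: ε-closure({0}) = {0,2,4,6}
'a' @ 1: {1,3}  (accept∈set)
'b' @ 2: {}  — no active states
rest 'aaccc' ignored (set empty)
after full input: {}  (accept=1 not in)

Answer: REJECT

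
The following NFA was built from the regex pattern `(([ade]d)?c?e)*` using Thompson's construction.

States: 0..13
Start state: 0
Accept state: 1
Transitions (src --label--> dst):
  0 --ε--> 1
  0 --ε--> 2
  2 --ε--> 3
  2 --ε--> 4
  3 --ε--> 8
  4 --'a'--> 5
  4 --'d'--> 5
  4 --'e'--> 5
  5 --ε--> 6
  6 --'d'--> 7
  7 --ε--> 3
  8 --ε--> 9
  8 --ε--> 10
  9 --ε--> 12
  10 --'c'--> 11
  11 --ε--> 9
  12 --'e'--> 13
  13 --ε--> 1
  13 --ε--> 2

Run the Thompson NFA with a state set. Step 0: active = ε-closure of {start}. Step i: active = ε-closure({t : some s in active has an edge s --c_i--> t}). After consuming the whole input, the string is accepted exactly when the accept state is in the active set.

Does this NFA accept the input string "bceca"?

start: ε-closure({0}) = {0,1,2,3,4,8,9,10,12}
'b' @ 1: {}  — dead — no transitions
rest 'ceca' ignored (set empty)
final: {}; accept 1 not in set

Answer: REJECT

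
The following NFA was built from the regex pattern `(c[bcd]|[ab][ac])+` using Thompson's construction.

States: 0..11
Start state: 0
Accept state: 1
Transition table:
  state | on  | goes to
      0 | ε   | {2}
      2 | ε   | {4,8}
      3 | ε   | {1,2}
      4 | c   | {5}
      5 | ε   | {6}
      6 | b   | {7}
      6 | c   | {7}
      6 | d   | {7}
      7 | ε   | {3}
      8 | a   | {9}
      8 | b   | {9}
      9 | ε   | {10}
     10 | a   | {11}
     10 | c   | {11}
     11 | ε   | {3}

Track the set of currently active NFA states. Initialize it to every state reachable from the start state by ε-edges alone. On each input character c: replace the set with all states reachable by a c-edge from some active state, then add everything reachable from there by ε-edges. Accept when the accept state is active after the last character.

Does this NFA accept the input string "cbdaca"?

Answer: REJECT

Trace:
start: ε-closure({0}) = {0,2,4,8}
'c' @ 1: {5,6}
'b' @ 2: {1,2,3,4,7,8}  (accept∈set)
'd' @ 3: {}  — dead — no transitions
rest 'aca' ignored (set empty)
after full input: {}  (accept=1 not in)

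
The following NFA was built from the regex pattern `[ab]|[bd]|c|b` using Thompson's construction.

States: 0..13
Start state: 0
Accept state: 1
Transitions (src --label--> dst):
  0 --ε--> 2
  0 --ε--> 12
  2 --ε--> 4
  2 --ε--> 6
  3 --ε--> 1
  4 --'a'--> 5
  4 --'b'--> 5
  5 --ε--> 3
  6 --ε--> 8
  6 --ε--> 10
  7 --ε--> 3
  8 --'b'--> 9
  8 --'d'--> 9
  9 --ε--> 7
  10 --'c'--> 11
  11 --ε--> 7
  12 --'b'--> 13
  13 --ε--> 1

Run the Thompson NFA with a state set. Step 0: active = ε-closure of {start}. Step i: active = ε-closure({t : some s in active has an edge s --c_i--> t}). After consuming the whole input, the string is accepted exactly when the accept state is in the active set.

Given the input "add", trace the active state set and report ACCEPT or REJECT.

S₀ = ε-closure({0}) = {0,2,4,6,8,10,12}
'a' @ 1: {1,3,5}  ✓accept
'd' @ 2: {}  — state set empty
rest 'd' ignored (set empty)
after full input: {}  (accept=1 not in)

Answer: REJECT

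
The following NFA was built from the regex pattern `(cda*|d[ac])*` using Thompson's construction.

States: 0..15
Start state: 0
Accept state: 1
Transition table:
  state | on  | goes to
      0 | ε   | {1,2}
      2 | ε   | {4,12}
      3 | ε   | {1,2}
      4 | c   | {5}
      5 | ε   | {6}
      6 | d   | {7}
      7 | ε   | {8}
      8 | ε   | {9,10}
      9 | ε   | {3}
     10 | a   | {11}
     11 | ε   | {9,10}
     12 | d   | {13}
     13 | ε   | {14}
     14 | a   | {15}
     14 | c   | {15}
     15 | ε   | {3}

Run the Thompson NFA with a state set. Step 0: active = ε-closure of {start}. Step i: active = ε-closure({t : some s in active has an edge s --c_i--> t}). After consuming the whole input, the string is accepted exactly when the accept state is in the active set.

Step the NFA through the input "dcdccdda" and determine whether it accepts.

Answer: ACCEPT

Derivation:
initial (ε-close {0}): {0,1,2,4,12}
'd' @ 1: {13,14}
'c' @ 2: {1,2,3,4,12,15}  [accepting]
'd' @ 3: {13,14}
'c' @ 4: {1,2,3,4,12,15}  [accepting]
'c' @ 5: {5,6}
'd' @ 6: {1,2,3,4,7,8,9,10,12}  [accepting]
'd' @ 7: {13,14}
'a' @ 8: {1,2,3,4,12,15}  [accepting]
after full input: {1,2,3,4,12,15}  (accept=1 in)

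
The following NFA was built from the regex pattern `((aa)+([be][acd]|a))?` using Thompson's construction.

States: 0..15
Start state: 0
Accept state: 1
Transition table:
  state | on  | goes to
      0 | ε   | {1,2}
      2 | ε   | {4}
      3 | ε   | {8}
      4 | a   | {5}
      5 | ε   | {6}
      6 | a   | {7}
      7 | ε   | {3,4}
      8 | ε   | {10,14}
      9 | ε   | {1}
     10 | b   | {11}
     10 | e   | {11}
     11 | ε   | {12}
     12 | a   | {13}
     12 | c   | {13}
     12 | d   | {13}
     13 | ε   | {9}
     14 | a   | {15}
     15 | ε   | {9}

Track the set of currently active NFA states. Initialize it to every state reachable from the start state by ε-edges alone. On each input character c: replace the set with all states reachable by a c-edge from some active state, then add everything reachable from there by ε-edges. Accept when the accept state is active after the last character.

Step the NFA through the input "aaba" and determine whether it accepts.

Answer: ACCEPT

Steps:
S₀ = ε-closure({0}) = {0,1,2,4}
'a' @ 1: {5,6}
'a' @ 2: {3,4,7,8,10,14}
'b' @ 3: {11,12}
'a' @ 4: {1,9,13}  [accepting]
end set {1,9,13} — state 1 in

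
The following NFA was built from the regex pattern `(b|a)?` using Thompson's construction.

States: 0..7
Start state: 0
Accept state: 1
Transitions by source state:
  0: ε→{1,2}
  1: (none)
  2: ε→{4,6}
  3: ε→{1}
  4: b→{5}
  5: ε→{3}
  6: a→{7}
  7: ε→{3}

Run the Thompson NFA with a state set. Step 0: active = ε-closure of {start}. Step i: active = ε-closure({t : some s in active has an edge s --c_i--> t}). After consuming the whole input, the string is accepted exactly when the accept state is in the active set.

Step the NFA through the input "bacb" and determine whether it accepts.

start: ε-closure({0}) = {0,1,2,4,6}
'b' @ 1: {1,3,5}  ✓accept
'a' @ 2: {}  — state set empty
rest 'cb' ignored (set empty)
final: {}; accept 1 not in set

Answer: REJECT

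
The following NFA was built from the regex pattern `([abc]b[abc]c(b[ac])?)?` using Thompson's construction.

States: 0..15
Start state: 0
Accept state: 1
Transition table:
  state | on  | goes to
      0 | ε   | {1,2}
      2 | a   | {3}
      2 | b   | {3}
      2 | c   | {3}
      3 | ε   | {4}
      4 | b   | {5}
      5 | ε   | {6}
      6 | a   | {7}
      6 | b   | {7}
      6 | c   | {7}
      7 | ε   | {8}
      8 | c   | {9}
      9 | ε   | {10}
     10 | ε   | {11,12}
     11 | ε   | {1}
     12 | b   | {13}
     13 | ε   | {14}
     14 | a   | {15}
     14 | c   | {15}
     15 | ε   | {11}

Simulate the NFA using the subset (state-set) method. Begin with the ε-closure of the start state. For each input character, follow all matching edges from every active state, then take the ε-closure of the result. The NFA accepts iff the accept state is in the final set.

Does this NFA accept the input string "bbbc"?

initial (ε-close {0}): {0,1,2}
'b' @ 1: {3,4}
'b' @ 2: {5,6}
'b' @ 3: {7,8}
'c' @ 4: {1,9,10,11,12}  ✓accept
final: {1,9,10,11,12}; accept 1 in set

Answer: ACCEPT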